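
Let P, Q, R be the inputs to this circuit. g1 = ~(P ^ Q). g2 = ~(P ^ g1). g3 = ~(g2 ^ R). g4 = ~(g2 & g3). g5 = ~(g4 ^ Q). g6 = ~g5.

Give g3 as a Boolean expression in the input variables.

~((~(P ^ (~(P ^ Q)))) ^ R)

g1 = ~(P ^ Q)
g2 = ~(P ^ g1) = ~(P ^ (~(P ^ Q)))
g3 = ~(g2 ^ R) = ~((~(P ^ (~(P ^ Q)))) ^ R)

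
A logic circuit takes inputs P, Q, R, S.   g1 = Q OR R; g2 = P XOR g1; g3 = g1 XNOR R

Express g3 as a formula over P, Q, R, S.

g1 = Q OR R
g3 = g1 XNOR R = (Q OR R) XNOR R

(Q OR R) XNOR R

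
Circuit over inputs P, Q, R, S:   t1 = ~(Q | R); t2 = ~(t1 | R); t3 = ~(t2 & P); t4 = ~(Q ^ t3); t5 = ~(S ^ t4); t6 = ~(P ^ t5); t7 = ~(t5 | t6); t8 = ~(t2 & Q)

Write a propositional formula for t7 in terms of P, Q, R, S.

~((~(S ^ (~(Q ^ (~((~((~(Q | R)) | R)) & P)))))) | (~(P ^ (~(S ^ (~(Q ^ (~((~((~(Q | R)) | R)) & P)))))))))

t1 = ~(Q | R)
t2 = ~(t1 | R) = ~((~(Q | R)) | R)
t3 = ~(t2 & P) = ~((~((~(Q | R)) | R)) & P)
t4 = ~(Q ^ t3) = ~(Q ^ (~((~((~(Q | R)) | R)) & P)))
t5 = ~(S ^ t4) = ~(S ^ (~(Q ^ (~((~((~(Q | R)) | R)) & P)))))
t6 = ~(P ^ t5) = ~(P ^ (~(S ^ (~(Q ^ (~((~((~(Q | R)) | R)) & P)))))))
t7 = ~(t5 | t6) = ~((~(S ^ (~(Q ^ (~((~((~(Q | R)) | R)) & P)))))) | (~(P ^ (~(S ^ (~(Q ^ (~((~((~(Q | R)) | R)) & P)))))))))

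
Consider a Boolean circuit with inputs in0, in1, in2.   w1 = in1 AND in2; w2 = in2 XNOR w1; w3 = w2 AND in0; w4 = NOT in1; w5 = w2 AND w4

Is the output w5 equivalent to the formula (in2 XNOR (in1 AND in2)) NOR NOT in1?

No

w1 = in1 AND in2
w2 = in2 XNOR w1 = in2 XNOR (in1 AND in2)
w4 = NOT in1
w5 = w2 AND w4 = (in2 XNOR (in1 AND in2)) AND NOT in1
At in0=0, in1=0, in2=0: circuit gives 1, formula gives 0.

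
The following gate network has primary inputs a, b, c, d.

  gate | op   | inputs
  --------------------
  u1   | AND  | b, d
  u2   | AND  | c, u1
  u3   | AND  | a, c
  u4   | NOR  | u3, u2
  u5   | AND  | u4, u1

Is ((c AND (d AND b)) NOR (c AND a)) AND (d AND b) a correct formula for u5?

Yes

u1 = b AND d
u2 = c AND u1 = c AND (b AND d)
u3 = a AND c
u4 = u3 NOR u2 = (a AND c) NOR (c AND (b AND d))
u5 = u4 AND u1 = ((a AND c) NOR (c AND (b AND d))) AND (b AND d)
At a=0, b=0, c=0, d=0: circuit gives 0, formula gives 0.
At a=0, b=1, c=0, d=1: circuit gives 1, formula gives 1.
Agrees on all 16 inputs.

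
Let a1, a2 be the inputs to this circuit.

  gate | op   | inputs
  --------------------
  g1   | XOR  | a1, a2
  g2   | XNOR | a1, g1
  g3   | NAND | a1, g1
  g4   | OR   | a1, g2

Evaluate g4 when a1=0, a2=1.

g1 = 0 XOR 1 = 1
g2 = 0 XNOR 1 = 0
g4 = 0 OR 0 = 0

0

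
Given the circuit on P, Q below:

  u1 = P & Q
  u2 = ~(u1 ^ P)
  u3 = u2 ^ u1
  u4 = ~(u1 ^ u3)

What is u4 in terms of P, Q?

~((P & Q) ^ ((~((P & Q) ^ P)) ^ (P & Q)))

u1 = P & Q
u2 = ~(u1 ^ P) = ~((P & Q) ^ P)
u3 = u2 ^ u1 = (~((P & Q) ^ P)) ^ (P & Q)
u4 = ~(u1 ^ u3) = ~((P & Q) ^ ((~((P & Q) ^ P)) ^ (P & Q)))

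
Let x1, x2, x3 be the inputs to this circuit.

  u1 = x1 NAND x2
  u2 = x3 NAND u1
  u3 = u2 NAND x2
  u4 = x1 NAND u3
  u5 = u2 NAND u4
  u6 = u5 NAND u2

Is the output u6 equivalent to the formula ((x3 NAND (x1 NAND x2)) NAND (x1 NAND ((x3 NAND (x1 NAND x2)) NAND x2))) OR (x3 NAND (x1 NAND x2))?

No

u1 = x1 NAND x2
u2 = x3 NAND u1 = x3 NAND (x1 NAND x2)
u3 = u2 NAND x2 = (x3 NAND (x1 NAND x2)) NAND x2
u4 = x1 NAND u3 = x1 NAND ((x3 NAND (x1 NAND x2)) NAND x2)
u5 = u2 NAND u4 = (x3 NAND (x1 NAND x2)) NAND (x1 NAND ((x3 NAND (x1 NAND x2)) NAND x2))
u6 = u5 NAND u2 = ((x3 NAND (x1 NAND x2)) NAND (x1 NAND ((x3 NAND (x1 NAND x2)) NAND x2))) NAND (x3 NAND (x1 NAND x2))
At x1=1, x2=0, x3=0: circuit gives 0, formula gives 1.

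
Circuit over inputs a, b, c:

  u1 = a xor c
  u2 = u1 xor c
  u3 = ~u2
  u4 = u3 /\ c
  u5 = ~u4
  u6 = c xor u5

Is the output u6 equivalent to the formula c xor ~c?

No

u1 = a xor c
u2 = u1 xor c = (a xor c) xor c
u3 = ~u2 = ~((a xor c) xor c)
u4 = u3 /\ c = ~((a xor c) xor c) /\ c
u5 = ~u4 = ~(~((a xor c) xor c) /\ c)
u6 = c xor u5 = c xor ~(~((a xor c) xor c) /\ c)
At a=1, b=0, c=1: circuit gives 0, formula gives 1.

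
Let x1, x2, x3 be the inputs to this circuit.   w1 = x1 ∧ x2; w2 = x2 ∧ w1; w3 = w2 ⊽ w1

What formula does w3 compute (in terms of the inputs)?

(x2 ∧ (x1 ∧ x2)) ⊽ (x1 ∧ x2)

w1 = x1 ∧ x2
w2 = x2 ∧ w1 = x2 ∧ (x1 ∧ x2)
w3 = w2 ⊽ w1 = (x2 ∧ (x1 ∧ x2)) ⊽ (x1 ∧ x2)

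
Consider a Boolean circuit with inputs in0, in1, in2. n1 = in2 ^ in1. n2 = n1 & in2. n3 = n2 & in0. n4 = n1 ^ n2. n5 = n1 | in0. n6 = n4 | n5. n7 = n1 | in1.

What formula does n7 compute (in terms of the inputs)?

n1 = in2 ^ in1
n7 = n1 | in1 = (in2 ^ in1) | in1

(in2 ^ in1) | in1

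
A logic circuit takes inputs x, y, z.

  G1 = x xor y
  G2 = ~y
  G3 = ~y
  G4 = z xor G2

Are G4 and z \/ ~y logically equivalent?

G2 = ~y
G4 = z xor G2 = z xor ~y
At x=0, y=0, z=1: circuit gives 0, formula gives 1.

No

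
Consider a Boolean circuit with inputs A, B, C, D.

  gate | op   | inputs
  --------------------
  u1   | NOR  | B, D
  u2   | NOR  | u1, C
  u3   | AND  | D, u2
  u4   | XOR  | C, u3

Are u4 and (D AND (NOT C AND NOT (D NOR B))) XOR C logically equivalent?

u1 = B NOR D
u2 = u1 NOR C = (B NOR D) NOR C
u3 = D AND u2 = D AND ((B NOR D) NOR C)
u4 = C XOR u3 = C XOR (D AND ((B NOR D) NOR C))
At A=0, B=0, C=0, D=0: circuit gives 0, formula gives 0.
At A=0, B=0, C=0, D=1: circuit gives 1, formula gives 1.
Agrees on all 16 inputs.

Yes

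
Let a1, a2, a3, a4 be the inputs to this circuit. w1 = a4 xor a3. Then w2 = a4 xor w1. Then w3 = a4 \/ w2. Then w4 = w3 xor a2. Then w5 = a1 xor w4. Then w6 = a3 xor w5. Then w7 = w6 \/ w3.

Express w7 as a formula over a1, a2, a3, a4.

w1 = a4 xor a3
w2 = a4 xor w1 = a4 xor (a4 xor a3)
w3 = a4 \/ w2 = a4 \/ (a4 xor (a4 xor a3))
w4 = w3 xor a2 = (a4 \/ (a4 xor (a4 xor a3))) xor a2
w5 = a1 xor w4 = a1 xor ((a4 \/ (a4 xor (a4 xor a3))) xor a2)
w6 = a3 xor w5 = a3 xor (a1 xor ((a4 \/ (a4 xor (a4 xor a3))) xor a2))
w7 = w6 \/ w3 = (a3 xor (a1 xor ((a4 \/ (a4 xor (a4 xor a3))) xor a2))) \/ (a4 \/ (a4 xor (a4 xor a3)))

(a3 xor (a1 xor ((a4 \/ (a4 xor (a4 xor a3))) xor a2))) \/ (a4 \/ (a4 xor (a4 xor a3)))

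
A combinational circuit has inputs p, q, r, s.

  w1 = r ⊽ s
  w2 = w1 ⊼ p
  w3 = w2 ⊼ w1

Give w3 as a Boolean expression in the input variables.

((r ⊽ s) ⊼ p) ⊼ (r ⊽ s)

w1 = r ⊽ s
w2 = w1 ⊼ p = (r ⊽ s) ⊼ p
w3 = w2 ⊼ w1 = ((r ⊽ s) ⊼ p) ⊼ (r ⊽ s)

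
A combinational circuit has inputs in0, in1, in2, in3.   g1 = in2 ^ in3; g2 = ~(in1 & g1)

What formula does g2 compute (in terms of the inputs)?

~(in1 & (in2 ^ in3))

g1 = in2 ^ in3
g2 = ~(in1 & g1) = ~(in1 & (in2 ^ in3))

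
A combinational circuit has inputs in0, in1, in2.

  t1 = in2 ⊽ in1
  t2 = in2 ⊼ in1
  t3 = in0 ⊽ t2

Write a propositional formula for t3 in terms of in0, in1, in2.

t2 = in2 ⊼ in1
t3 = in0 ⊽ t2 = in0 ⊽ (in2 ⊼ in1)

in0 ⊽ (in2 ⊼ in1)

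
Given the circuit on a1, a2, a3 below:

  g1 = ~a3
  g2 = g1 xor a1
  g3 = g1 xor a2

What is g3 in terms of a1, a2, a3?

g1 = ~a3
g3 = g1 xor a2 = ~a3 xor a2

~a3 xor a2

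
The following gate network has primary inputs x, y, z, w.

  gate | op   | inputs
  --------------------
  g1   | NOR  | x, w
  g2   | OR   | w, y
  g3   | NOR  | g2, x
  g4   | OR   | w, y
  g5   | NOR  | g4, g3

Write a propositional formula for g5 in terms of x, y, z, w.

g2 = w OR y
g3 = g2 NOR x = (w OR y) NOR x
g4 = w OR y
g5 = g4 NOR g3 = (w OR y) NOR ((w OR y) NOR x)

(w OR y) NOR ((w OR y) NOR x)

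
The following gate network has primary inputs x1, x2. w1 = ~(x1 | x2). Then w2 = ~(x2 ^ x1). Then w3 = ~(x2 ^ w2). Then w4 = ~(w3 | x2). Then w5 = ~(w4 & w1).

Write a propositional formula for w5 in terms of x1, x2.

~((~((~(x2 ^ (~(x2 ^ x1)))) | x2)) & (~(x1 | x2)))

w1 = ~(x1 | x2)
w2 = ~(x2 ^ x1)
w3 = ~(x2 ^ w2) = ~(x2 ^ (~(x2 ^ x1)))
w4 = ~(w3 | x2) = ~((~(x2 ^ (~(x2 ^ x1)))) | x2)
w5 = ~(w4 & w1) = ~((~((~(x2 ^ (~(x2 ^ x1)))) | x2)) & (~(x1 | x2)))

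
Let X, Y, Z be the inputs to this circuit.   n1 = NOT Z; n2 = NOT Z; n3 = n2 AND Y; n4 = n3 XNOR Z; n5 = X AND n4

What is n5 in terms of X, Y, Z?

X AND ((NOT Z AND Y) XNOR Z)

n2 = NOT Z
n3 = n2 AND Y = NOT Z AND Y
n4 = n3 XNOR Z = (NOT Z AND Y) XNOR Z
n5 = X AND n4 = X AND ((NOT Z AND Y) XNOR Z)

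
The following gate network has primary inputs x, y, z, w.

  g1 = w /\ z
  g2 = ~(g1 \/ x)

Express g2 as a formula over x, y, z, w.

~((w /\ z) \/ x)

g1 = w /\ z
g2 = ~(g1 \/ x) = ~((w /\ z) \/ x)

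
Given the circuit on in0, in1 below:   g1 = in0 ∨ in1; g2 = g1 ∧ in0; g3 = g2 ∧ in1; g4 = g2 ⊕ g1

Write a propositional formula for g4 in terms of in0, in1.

g1 = in0 ∨ in1
g2 = g1 ∧ in0 = (in0 ∨ in1) ∧ in0
g4 = g2 ⊕ g1 = ((in0 ∨ in1) ∧ in0) ⊕ (in0 ∨ in1)

((in0 ∨ in1) ∧ in0) ⊕ (in0 ∨ in1)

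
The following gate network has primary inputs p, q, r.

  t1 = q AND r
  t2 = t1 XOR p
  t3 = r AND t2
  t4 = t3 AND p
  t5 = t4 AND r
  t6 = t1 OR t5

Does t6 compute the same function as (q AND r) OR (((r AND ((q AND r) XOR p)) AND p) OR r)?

t1 = q AND r
t2 = t1 XOR p = (q AND r) XOR p
t3 = r AND t2 = r AND ((q AND r) XOR p)
t4 = t3 AND p = (r AND ((q AND r) XOR p)) AND p
t5 = t4 AND r = ((r AND ((q AND r) XOR p)) AND p) AND r
t6 = t1 OR t5 = (q AND r) OR (((r AND ((q AND r) XOR p)) AND p) AND r)
At p=0, q=0, r=1: circuit gives 0, formula gives 1.

No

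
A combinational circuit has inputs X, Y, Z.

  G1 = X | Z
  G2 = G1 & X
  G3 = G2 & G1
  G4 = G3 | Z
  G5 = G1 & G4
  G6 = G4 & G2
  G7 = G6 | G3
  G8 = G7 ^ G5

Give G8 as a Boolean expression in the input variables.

G1 = X | Z
G2 = G1 & X = (X | Z) & X
G3 = G2 & G1 = ((X | Z) & X) & (X | Z)
G4 = G3 | Z = (((X | Z) & X) & (X | Z)) | Z
G5 = G1 & G4 = (X | Z) & ((((X | Z) & X) & (X | Z)) | Z)
G6 = G4 & G2 = ((((X | Z) & X) & (X | Z)) | Z) & ((X | Z) & X)
G7 = G6 | G3 = (((((X | Z) & X) & (X | Z)) | Z) & ((X | Z) & X)) | (((X | Z) & X) & (X | Z))
G8 = G7 ^ G5 = ((((((X | Z) & X) & (X | Z)) | Z) & ((X | Z) & X)) | (((X | Z) & X) & (X | Z))) ^ ((X | Z) & ((((X | Z) & X) & (X | Z)) | Z))

((((((X | Z) & X) & (X | Z)) | Z) & ((X | Z) & X)) | (((X | Z) & X) & (X | Z))) ^ ((X | Z) & ((((X | Z) & X) & (X | Z)) | Z))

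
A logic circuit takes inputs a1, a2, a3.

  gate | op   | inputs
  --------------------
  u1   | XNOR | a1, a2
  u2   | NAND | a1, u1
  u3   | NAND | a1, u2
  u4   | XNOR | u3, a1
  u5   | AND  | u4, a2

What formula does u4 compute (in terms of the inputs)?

u1 = a1 XNOR a2
u2 = a1 NAND u1 = a1 NAND (a1 XNOR a2)
u3 = a1 NAND u2 = a1 NAND (a1 NAND (a1 XNOR a2))
u4 = u3 XNOR a1 = (a1 NAND (a1 NAND (a1 XNOR a2))) XNOR a1

(a1 NAND (a1 NAND (a1 XNOR a2))) XNOR a1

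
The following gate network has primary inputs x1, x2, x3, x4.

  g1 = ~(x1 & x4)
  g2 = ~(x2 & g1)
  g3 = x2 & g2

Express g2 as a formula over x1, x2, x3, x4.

~(x2 & (~(x1 & x4)))

g1 = ~(x1 & x4)
g2 = ~(x2 & g1) = ~(x2 & (~(x1 & x4)))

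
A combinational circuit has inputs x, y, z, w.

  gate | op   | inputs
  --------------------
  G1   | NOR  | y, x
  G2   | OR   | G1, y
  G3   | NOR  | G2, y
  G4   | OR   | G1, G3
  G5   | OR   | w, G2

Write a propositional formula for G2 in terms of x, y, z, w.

(y NOR x) OR y

G1 = y NOR x
G2 = G1 OR y = (y NOR x) OR y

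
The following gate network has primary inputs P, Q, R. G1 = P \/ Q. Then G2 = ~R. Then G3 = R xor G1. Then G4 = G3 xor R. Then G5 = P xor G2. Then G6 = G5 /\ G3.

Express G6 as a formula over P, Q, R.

G1 = P \/ Q
G2 = ~R
G3 = R xor G1 = R xor (P \/ Q)
G5 = P xor G2 = P xor ~R
G6 = G5 /\ G3 = (P xor ~R) /\ (R xor (P \/ Q))

(P xor ~R) /\ (R xor (P \/ Q))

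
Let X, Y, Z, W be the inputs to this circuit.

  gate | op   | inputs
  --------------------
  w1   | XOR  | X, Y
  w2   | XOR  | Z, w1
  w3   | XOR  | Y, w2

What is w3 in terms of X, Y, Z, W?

Y XOR (Z XOR (X XOR Y))

w1 = X XOR Y
w2 = Z XOR w1 = Z XOR (X XOR Y)
w3 = Y XOR w2 = Y XOR (Z XOR (X XOR Y))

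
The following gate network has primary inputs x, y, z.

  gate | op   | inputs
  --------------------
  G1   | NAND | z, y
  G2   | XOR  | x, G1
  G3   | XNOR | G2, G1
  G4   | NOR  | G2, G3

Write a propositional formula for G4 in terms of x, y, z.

(x XOR (z NAND y)) NOR ((x XOR (z NAND y)) XNOR (z NAND y))

G1 = z NAND y
G2 = x XOR G1 = x XOR (z NAND y)
G3 = G2 XNOR G1 = (x XOR (z NAND y)) XNOR (z NAND y)
G4 = G2 NOR G3 = (x XOR (z NAND y)) NOR ((x XOR (z NAND y)) XNOR (z NAND y))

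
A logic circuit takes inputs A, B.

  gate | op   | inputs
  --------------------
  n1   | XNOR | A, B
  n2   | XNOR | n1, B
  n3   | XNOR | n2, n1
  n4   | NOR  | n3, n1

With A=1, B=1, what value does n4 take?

n1 = 1 XNOR 1 = 1
n2 = 1 XNOR 1 = 1
n3 = 1 XNOR 1 = 1
n4 = 1 NOR 1 = 0

0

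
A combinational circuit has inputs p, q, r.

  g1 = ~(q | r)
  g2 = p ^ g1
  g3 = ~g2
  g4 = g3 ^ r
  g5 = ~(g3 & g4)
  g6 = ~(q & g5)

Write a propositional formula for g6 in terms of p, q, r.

~(q & (~(~(p ^ (~(q | r))) & (~(p ^ (~(q | r))) ^ r))))

g1 = ~(q | r)
g2 = p ^ g1 = p ^ (~(q | r))
g3 = ~g2 = ~(p ^ (~(q | r)))
g4 = g3 ^ r = ~(p ^ (~(q | r))) ^ r
g5 = ~(g3 & g4) = ~(~(p ^ (~(q | r))) & (~(p ^ (~(q | r))) ^ r))
g6 = ~(q & g5) = ~(q & (~(~(p ^ (~(q | r))) & (~(p ^ (~(q | r))) ^ r))))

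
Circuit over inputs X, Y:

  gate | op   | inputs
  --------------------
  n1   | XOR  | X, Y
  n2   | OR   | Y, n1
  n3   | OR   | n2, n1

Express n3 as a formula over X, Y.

(Y OR (X XOR Y)) OR (X XOR Y)

n1 = X XOR Y
n2 = Y OR n1 = Y OR (X XOR Y)
n3 = n2 OR n1 = (Y OR (X XOR Y)) OR (X XOR Y)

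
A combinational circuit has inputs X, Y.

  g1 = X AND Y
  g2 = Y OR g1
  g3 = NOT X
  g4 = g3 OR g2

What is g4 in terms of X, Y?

NOT X OR (Y OR (X AND Y))

g1 = X AND Y
g2 = Y OR g1 = Y OR (X AND Y)
g3 = NOT X
g4 = g3 OR g2 = NOT X OR (Y OR (X AND Y))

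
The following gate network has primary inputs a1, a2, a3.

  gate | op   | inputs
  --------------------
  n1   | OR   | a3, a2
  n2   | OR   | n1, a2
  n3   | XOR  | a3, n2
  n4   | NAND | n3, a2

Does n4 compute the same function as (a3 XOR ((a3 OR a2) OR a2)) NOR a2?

No

n1 = a3 OR a2
n2 = n1 OR a2 = (a3 OR a2) OR a2
n3 = a3 XOR n2 = a3 XOR ((a3 OR a2) OR a2)
n4 = n3 NAND a2 = (a3 XOR ((a3 OR a2) OR a2)) NAND a2
At a1=0, a2=1, a3=1: circuit gives 1, formula gives 0.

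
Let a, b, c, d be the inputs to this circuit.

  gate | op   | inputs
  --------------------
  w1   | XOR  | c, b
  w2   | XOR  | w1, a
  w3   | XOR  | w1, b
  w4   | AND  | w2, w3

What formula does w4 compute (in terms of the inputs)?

((c XOR b) XOR a) AND ((c XOR b) XOR b)

w1 = c XOR b
w2 = w1 XOR a = (c XOR b) XOR a
w3 = w1 XOR b = (c XOR b) XOR b
w4 = w2 AND w3 = ((c XOR b) XOR a) AND ((c XOR b) XOR b)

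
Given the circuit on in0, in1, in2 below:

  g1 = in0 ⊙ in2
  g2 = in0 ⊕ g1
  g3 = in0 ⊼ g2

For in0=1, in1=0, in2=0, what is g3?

g1 = 1 ⊙ 0 = 0
g2 = 1 ⊕ 0 = 1
g3 = 1 ⊼ 1 = 0

0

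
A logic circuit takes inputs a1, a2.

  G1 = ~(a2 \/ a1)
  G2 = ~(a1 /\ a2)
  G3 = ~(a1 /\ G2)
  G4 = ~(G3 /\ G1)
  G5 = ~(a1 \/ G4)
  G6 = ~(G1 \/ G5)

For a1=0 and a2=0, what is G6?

0

G1 = ~(0 \/ 0) = 1
G2 = ~(0 /\ 0) = 1
G3 = ~(0 /\ 1) = 1
G4 = ~(1 /\ 1) = 0
G5 = ~(0 \/ 0) = 1
G6 = ~(1 \/ 1) = 0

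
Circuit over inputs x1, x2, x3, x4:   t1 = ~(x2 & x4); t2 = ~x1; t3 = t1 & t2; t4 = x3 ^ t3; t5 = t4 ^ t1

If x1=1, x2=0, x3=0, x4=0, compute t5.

1

t1 = ~(0 & 0) = 1
t2 = ~1 = 0
t3 = 1 & 0 = 0
t4 = 0 ^ 0 = 0
t5 = 0 ^ 1 = 1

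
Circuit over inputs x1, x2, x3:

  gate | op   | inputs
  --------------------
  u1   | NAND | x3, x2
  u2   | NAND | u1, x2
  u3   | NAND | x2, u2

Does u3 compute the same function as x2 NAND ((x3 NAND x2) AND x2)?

u1 = x3 NAND x2
u2 = u1 NAND x2 = (x3 NAND x2) NAND x2
u3 = x2 NAND u2 = x2 NAND ((x3 NAND x2) NAND x2)
At x1=0, x2=1, x3=0: circuit gives 1, formula gives 0.

No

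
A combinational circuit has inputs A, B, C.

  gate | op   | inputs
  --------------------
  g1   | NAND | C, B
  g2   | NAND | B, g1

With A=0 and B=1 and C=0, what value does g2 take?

0

g1 = 0 NAND 1 = 1
g2 = 1 NAND 1 = 0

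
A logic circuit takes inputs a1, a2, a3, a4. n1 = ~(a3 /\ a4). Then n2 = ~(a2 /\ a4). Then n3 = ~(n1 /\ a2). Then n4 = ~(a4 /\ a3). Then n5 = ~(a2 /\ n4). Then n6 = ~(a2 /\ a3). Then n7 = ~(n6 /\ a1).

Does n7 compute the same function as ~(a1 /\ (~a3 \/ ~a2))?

n6 = ~(a2 /\ a3)
n7 = ~(n6 /\ a1) = ~((~(a2 /\ a3)) /\ a1)
At a1=1, a2=0, a3=0, a4=0: circuit gives 0, formula gives 0.
At a1=0, a2=0, a3=0, a4=0: circuit gives 1, formula gives 1.
Agrees on all 16 inputs.

Yes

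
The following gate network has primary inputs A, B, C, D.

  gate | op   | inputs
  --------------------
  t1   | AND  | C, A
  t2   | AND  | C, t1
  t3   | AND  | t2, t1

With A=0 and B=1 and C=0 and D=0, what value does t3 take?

t1 = 0 AND 0 = 0
t2 = 0 AND 0 = 0
t3 = 0 AND 0 = 0

0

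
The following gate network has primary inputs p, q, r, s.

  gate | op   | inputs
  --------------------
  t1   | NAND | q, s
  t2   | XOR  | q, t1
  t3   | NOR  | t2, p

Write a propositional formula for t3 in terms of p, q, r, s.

(q XOR (q NAND s)) NOR p

t1 = q NAND s
t2 = q XOR t1 = q XOR (q NAND s)
t3 = t2 NOR p = (q XOR (q NAND s)) NOR p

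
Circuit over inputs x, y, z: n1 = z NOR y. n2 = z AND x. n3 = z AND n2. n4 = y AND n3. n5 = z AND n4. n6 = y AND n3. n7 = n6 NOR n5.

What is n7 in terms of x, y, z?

(y AND (z AND (z AND x))) NOR (z AND (y AND (z AND (z AND x))))

n2 = z AND x
n3 = z AND n2 = z AND (z AND x)
n4 = y AND n3 = y AND (z AND (z AND x))
n5 = z AND n4 = z AND (y AND (z AND (z AND x)))
n6 = y AND n3 = y AND (z AND (z AND x))
n7 = n6 NOR n5 = (y AND (z AND (z AND x))) NOR (z AND (y AND (z AND (z AND x))))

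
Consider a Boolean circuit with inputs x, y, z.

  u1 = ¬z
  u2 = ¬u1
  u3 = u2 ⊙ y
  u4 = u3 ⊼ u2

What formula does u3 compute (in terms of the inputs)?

¬¬z ⊙ y

u1 = ¬z
u2 = ¬u1 = ¬¬z
u3 = u2 ⊙ y = ¬¬z ⊙ y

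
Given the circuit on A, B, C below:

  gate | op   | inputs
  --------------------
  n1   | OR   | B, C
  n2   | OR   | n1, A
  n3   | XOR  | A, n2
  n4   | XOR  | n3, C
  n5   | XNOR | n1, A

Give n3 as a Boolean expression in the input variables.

A XOR ((B OR C) OR A)

n1 = B OR C
n2 = n1 OR A = (B OR C) OR A
n3 = A XOR n2 = A XOR ((B OR C) OR A)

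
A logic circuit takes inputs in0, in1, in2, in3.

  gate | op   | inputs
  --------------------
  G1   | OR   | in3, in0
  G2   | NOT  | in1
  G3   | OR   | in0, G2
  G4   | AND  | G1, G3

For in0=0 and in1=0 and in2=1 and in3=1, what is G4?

1

G1 = 1 OR 0 = 1
G2 = NOT 0 = 1
G3 = 0 OR 1 = 1
G4 = 1 AND 1 = 1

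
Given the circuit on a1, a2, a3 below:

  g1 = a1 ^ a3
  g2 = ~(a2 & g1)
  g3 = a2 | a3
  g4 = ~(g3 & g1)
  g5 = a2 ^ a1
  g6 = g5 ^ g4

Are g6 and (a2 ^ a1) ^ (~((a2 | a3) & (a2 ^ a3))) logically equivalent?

g1 = a1 ^ a3
g3 = a2 | a3
g4 = ~(g3 & g1) = ~((a2 | a3) & (a1 ^ a3))
g5 = a2 ^ a1
g6 = g5 ^ g4 = (a2 ^ a1) ^ (~((a2 | a3) & (a1 ^ a3)))
At a1=0, a2=1, a3=0: circuit gives 0, formula gives 1.

No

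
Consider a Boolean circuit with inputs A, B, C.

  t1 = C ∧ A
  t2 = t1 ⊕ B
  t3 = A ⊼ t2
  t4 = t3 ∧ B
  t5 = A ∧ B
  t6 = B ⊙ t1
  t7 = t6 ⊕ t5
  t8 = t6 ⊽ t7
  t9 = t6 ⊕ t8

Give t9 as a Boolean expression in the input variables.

t1 = C ∧ A
t5 = A ∧ B
t6 = B ⊙ t1 = B ⊙ (C ∧ A)
t7 = t6 ⊕ t5 = (B ⊙ (C ∧ A)) ⊕ (A ∧ B)
t8 = t6 ⊽ t7 = (B ⊙ (C ∧ A)) ⊽ ((B ⊙ (C ∧ A)) ⊕ (A ∧ B))
t9 = t6 ⊕ t8 = (B ⊙ (C ∧ A)) ⊕ ((B ⊙ (C ∧ A)) ⊽ ((B ⊙ (C ∧ A)) ⊕ (A ∧ B)))

(B ⊙ (C ∧ A)) ⊕ ((B ⊙ (C ∧ A)) ⊽ ((B ⊙ (C ∧ A)) ⊕ (A ∧ B)))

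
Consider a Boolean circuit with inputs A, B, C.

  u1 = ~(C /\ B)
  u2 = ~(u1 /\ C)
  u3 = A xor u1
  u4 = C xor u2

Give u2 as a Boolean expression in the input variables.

~((~(C /\ B)) /\ C)

u1 = ~(C /\ B)
u2 = ~(u1 /\ C) = ~((~(C /\ B)) /\ C)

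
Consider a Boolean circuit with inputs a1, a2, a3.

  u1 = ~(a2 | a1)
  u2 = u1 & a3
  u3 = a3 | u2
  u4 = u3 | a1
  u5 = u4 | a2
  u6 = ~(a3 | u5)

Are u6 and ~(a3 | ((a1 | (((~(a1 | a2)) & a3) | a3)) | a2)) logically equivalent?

Yes

u1 = ~(a2 | a1)
u2 = u1 & a3 = (~(a2 | a1)) & a3
u3 = a3 | u2 = a3 | ((~(a2 | a1)) & a3)
u4 = u3 | a1 = (a3 | ((~(a2 | a1)) & a3)) | a1
u5 = u4 | a2 = ((a3 | ((~(a2 | a1)) & a3)) | a1) | a2
u6 = ~(a3 | u5) = ~(a3 | (((a3 | ((~(a2 | a1)) & a3)) | a1) | a2))
At a1=0, a2=0, a3=1: circuit gives 0, formula gives 0.
At a1=0, a2=0, a3=0: circuit gives 1, formula gives 1.
Agrees on all 8 inputs.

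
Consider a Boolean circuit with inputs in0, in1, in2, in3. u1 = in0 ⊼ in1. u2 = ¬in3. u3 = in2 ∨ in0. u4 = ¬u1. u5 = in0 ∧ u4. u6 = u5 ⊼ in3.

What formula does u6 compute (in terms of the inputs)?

(in0 ∧ ¬(in0 ⊼ in1)) ⊼ in3

u1 = in0 ⊼ in1
u4 = ¬u1 = ¬(in0 ⊼ in1)
u5 = in0 ∧ u4 = in0 ∧ ¬(in0 ⊼ in1)
u6 = u5 ⊼ in3 = (in0 ∧ ¬(in0 ⊼ in1)) ⊼ in3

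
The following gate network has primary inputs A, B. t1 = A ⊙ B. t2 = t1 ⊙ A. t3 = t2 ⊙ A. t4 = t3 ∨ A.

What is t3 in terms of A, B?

((A ⊙ B) ⊙ A) ⊙ A

t1 = A ⊙ B
t2 = t1 ⊙ A = (A ⊙ B) ⊙ A
t3 = t2 ⊙ A = ((A ⊙ B) ⊙ A) ⊙ A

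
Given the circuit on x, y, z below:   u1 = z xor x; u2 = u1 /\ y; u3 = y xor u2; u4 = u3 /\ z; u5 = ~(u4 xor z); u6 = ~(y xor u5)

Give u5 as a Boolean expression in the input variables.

~(((y xor ((z xor x) /\ y)) /\ z) xor z)

u1 = z xor x
u2 = u1 /\ y = (z xor x) /\ y
u3 = y xor u2 = y xor ((z xor x) /\ y)
u4 = u3 /\ z = (y xor ((z xor x) /\ y)) /\ z
u5 = ~(u4 xor z) = ~(((y xor ((z xor x) /\ y)) /\ z) xor z)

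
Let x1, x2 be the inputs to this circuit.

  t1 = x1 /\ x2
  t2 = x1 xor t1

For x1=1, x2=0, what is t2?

1

t1 = 1 /\ 0 = 0
t2 = 1 xor 0 = 1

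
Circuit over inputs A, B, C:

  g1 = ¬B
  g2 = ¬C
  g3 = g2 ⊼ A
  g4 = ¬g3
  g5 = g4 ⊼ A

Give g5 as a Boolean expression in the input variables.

g2 = ¬C
g3 = g2 ⊼ A = ¬C ⊼ A
g4 = ¬g3 = ¬(¬C ⊼ A)
g5 = g4 ⊼ A = ¬(¬C ⊼ A) ⊼ A

¬(¬C ⊼ A) ⊼ A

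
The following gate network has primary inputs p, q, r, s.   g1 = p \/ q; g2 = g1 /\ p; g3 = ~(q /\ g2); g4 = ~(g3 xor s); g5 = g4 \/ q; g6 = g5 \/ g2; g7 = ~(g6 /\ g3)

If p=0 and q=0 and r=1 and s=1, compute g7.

0

g1 = 0 \/ 0 = 0
g2 = 0 /\ 0 = 0
g3 = ~(0 /\ 0) = 1
g4 = ~(1 xor 1) = 1
g5 = 1 \/ 0 = 1
g6 = 1 \/ 0 = 1
g7 = ~(1 /\ 1) = 0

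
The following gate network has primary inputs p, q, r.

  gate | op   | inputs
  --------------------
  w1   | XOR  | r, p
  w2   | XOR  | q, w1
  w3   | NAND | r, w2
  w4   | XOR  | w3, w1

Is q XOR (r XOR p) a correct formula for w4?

w1 = r XOR p
w2 = q XOR w1 = q XOR (r XOR p)
w3 = r NAND w2 = r NAND (q XOR (r XOR p))
w4 = w3 XOR w1 = (r NAND (q XOR (r XOR p))) XOR (r XOR p)
At p=0, q=0, r=0: circuit gives 1, formula gives 0.

No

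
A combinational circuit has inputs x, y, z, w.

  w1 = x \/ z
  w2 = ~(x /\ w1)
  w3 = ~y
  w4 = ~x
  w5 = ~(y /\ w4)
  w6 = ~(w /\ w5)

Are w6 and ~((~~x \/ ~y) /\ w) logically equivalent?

Yes

w4 = ~x
w5 = ~(y /\ w4) = ~(y /\ ~x)
w6 = ~(w /\ w5) = ~(w /\ (~(y /\ ~x)))
At x=0, y=0, z=0, w=1: circuit gives 0, formula gives 0.
At x=0, y=0, z=0, w=0: circuit gives 1, formula gives 1.
Agrees on all 16 inputs.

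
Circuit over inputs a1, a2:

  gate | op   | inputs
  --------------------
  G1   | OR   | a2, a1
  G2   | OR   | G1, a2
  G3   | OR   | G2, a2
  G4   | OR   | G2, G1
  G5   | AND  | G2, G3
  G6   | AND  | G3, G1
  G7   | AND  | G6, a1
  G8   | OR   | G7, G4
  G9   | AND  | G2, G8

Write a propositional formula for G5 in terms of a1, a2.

((a2 OR a1) OR a2) AND (((a2 OR a1) OR a2) OR a2)

G1 = a2 OR a1
G2 = G1 OR a2 = (a2 OR a1) OR a2
G3 = G2 OR a2 = ((a2 OR a1) OR a2) OR a2
G5 = G2 AND G3 = ((a2 OR a1) OR a2) AND (((a2 OR a1) OR a2) OR a2)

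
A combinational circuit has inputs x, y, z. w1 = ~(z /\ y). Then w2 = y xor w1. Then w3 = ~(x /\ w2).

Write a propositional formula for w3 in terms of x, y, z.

~(x /\ (y xor (~(z /\ y))))

w1 = ~(z /\ y)
w2 = y xor w1 = y xor (~(z /\ y))
w3 = ~(x /\ w2) = ~(x /\ (y xor (~(z /\ y))))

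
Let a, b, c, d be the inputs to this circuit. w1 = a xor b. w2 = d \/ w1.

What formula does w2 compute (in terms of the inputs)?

d \/ (a xor b)

w1 = a xor b
w2 = d \/ w1 = d \/ (a xor b)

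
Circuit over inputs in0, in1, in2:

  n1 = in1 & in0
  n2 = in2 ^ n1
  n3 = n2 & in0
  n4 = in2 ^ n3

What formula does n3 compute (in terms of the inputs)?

n1 = in1 & in0
n2 = in2 ^ n1 = in2 ^ (in1 & in0)
n3 = n2 & in0 = (in2 ^ (in1 & in0)) & in0

(in2 ^ (in1 & in0)) & in0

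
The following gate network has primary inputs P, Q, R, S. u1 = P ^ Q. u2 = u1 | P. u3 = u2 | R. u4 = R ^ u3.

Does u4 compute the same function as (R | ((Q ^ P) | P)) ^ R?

Yes

u1 = P ^ Q
u2 = u1 | P = (P ^ Q) | P
u3 = u2 | R = ((P ^ Q) | P) | R
u4 = R ^ u3 = R ^ (((P ^ Q) | P) | R)
At P=0, Q=0, R=0, S=0: circuit gives 0, formula gives 0.
At P=0, Q=1, R=0, S=0: circuit gives 1, formula gives 1.
Agrees on all 16 inputs.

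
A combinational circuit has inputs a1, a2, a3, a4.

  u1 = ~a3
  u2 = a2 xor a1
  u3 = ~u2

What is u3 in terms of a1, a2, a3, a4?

u2 = a2 xor a1
u3 = ~u2 = ~(a2 xor a1)

~(a2 xor a1)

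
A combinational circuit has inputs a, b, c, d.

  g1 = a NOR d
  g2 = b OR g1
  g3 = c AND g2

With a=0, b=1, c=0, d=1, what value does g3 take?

g1 = 0 NOR 1 = 0
g2 = 1 OR 0 = 1
g3 = 0 AND 1 = 0

0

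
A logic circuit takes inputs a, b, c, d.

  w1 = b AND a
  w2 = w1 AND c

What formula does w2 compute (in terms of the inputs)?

w1 = b AND a
w2 = w1 AND c = (b AND a) AND c

(b AND a) AND c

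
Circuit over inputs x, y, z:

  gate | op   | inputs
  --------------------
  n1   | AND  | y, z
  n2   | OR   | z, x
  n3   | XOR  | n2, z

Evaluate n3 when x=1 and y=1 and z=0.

n2 = 0 OR 1 = 1
n3 = 1 XOR 0 = 1

1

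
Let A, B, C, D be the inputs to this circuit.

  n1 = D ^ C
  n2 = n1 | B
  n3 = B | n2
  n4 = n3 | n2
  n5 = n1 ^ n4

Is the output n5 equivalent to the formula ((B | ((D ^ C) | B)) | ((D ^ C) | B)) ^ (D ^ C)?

Yes

n1 = D ^ C
n2 = n1 | B = (D ^ C) | B
n3 = B | n2 = B | ((D ^ C) | B)
n4 = n3 | n2 = (B | ((D ^ C) | B)) | ((D ^ C) | B)
n5 = n1 ^ n4 = (D ^ C) ^ ((B | ((D ^ C) | B)) | ((D ^ C) | B))
At A=0, B=0, C=0, D=0: circuit gives 0, formula gives 0.
At A=0, B=1, C=0, D=0: circuit gives 1, formula gives 1.
Agrees on all 16 inputs.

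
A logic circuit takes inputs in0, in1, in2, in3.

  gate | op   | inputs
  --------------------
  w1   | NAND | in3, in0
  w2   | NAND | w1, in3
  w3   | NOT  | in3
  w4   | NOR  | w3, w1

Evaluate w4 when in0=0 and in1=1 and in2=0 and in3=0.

0

w1 = 0 NAND 0 = 1
w3 = NOT 0 = 1
w4 = 1 NOR 1 = 0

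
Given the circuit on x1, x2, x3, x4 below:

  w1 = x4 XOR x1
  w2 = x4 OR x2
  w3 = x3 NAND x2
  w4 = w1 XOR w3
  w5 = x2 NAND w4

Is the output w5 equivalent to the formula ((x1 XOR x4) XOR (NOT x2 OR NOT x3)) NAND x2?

w1 = x4 XOR x1
w3 = x3 NAND x2
w4 = w1 XOR w3 = (x4 XOR x1) XOR (x3 NAND x2)
w5 = x2 NAND w4 = x2 NAND ((x4 XOR x1) XOR (x3 NAND x2))
At x1=0, x2=1, x3=0, x4=0: circuit gives 0, formula gives 0.
At x1=0, x2=0, x3=0, x4=0: circuit gives 1, formula gives 1.
Agrees on all 16 inputs.

Yes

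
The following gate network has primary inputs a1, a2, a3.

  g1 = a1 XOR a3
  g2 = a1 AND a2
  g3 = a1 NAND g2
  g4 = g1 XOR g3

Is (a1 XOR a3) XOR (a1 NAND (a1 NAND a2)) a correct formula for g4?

No

g1 = a1 XOR a3
g2 = a1 AND a2
g3 = a1 NAND g2 = a1 NAND (a1 AND a2)
g4 = g1 XOR g3 = (a1 XOR a3) XOR (a1 NAND (a1 AND a2))
At a1=1, a2=0, a3=0: circuit gives 0, formula gives 1.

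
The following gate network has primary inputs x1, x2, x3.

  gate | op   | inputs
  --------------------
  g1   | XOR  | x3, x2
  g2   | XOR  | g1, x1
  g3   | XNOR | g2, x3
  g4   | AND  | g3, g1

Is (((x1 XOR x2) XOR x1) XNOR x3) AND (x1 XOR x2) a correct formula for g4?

No

g1 = x3 XOR x2
g2 = g1 XOR x1 = (x3 XOR x2) XOR x1
g3 = g2 XNOR x3 = ((x3 XOR x2) XOR x1) XNOR x3
g4 = g3 AND g1 = (((x3 XOR x2) XOR x1) XNOR x3) AND (x3 XOR x2)
At x1=0, x2=0, x3=1: circuit gives 1, formula gives 0.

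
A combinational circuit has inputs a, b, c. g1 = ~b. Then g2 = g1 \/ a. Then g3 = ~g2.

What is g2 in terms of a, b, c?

~b \/ a

g1 = ~b
g2 = g1 \/ a = ~b \/ a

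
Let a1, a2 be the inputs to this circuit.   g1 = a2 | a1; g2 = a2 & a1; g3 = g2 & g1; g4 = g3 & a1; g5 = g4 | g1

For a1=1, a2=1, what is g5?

g1 = 1 | 1 = 1
g2 = 1 & 1 = 1
g3 = 1 & 1 = 1
g4 = 1 & 1 = 1
g5 = 1 | 1 = 1

1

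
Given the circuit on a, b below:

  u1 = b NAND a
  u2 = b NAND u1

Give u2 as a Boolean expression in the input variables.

b NAND (b NAND a)

u1 = b NAND a
u2 = b NAND u1 = b NAND (b NAND a)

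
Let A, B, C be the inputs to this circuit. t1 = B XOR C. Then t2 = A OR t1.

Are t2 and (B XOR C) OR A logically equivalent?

Yes

t1 = B XOR C
t2 = A OR t1 = A OR (B XOR C)
At A=0, B=0, C=0: circuit gives 0, formula gives 0.
At A=0, B=0, C=1: circuit gives 1, formula gives 1.
Agrees on all 8 inputs.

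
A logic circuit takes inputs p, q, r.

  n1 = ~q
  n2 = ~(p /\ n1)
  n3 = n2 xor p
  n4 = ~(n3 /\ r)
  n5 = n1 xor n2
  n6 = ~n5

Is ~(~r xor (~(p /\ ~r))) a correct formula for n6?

n1 = ~q
n2 = ~(p /\ n1) = ~(p /\ ~q)
n5 = n1 xor n2 = ~q xor (~(p /\ ~q))
n6 = ~n5 = ~(~q xor (~(p /\ ~q)))
At p=0, q=0, r=1: circuit gives 1, formula gives 0.

No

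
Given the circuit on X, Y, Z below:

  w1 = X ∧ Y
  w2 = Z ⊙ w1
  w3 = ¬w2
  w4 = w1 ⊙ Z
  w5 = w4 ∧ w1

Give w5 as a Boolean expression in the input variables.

w1 = X ∧ Y
w4 = w1 ⊙ Z = (X ∧ Y) ⊙ Z
w5 = w4 ∧ w1 = ((X ∧ Y) ⊙ Z) ∧ (X ∧ Y)

((X ∧ Y) ⊙ Z) ∧ (X ∧ Y)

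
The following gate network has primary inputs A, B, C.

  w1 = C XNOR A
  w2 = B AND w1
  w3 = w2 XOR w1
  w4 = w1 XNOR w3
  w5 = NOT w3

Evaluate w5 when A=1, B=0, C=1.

w1 = 1 XNOR 1 = 1
w2 = 0 AND 1 = 0
w3 = 0 XOR 1 = 1
w5 = NOT 1 = 0

0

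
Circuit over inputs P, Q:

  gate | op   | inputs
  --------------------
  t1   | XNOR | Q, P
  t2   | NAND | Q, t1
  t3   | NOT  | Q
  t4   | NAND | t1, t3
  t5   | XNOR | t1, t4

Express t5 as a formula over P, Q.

t1 = Q XNOR P
t3 = NOT Q
t4 = t1 NAND t3 = (Q XNOR P) NAND NOT Q
t5 = t1 XNOR t4 = (Q XNOR P) XNOR ((Q XNOR P) NAND NOT Q)

(Q XNOR P) XNOR ((Q XNOR P) NAND NOT Q)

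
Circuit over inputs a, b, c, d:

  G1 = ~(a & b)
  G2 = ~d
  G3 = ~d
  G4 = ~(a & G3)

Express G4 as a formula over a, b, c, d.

G3 = ~d
G4 = ~(a & G3) = ~(a & ~d)

~(a & ~d)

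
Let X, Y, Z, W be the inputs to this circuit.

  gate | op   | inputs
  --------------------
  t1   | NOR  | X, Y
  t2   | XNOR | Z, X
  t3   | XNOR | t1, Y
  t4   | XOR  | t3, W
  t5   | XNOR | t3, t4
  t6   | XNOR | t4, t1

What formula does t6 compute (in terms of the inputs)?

(((X NOR Y) XNOR Y) XOR W) XNOR (X NOR Y)

t1 = X NOR Y
t3 = t1 XNOR Y = (X NOR Y) XNOR Y
t4 = t3 XOR W = ((X NOR Y) XNOR Y) XOR W
t6 = t4 XNOR t1 = (((X NOR Y) XNOR Y) XOR W) XNOR (X NOR Y)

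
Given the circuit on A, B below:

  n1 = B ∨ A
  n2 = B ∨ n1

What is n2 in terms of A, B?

B ∨ (B ∨ A)

n1 = B ∨ A
n2 = B ∨ n1 = B ∨ (B ∨ A)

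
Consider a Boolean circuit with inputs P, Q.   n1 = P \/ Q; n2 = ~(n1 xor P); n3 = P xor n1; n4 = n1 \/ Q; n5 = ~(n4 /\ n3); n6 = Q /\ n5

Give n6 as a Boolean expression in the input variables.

Q /\ (~(((P \/ Q) \/ Q) /\ (P xor (P \/ Q))))

n1 = P \/ Q
n3 = P xor n1 = P xor (P \/ Q)
n4 = n1 \/ Q = (P \/ Q) \/ Q
n5 = ~(n4 /\ n3) = ~(((P \/ Q) \/ Q) /\ (P xor (P \/ Q)))
n6 = Q /\ n5 = Q /\ (~(((P \/ Q) \/ Q) /\ (P xor (P \/ Q))))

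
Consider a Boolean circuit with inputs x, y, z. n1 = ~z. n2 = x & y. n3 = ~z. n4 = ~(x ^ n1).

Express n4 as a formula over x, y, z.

n1 = ~z
n4 = ~(x ^ n1) = ~(x ^ ~z)

~(x ^ ~z)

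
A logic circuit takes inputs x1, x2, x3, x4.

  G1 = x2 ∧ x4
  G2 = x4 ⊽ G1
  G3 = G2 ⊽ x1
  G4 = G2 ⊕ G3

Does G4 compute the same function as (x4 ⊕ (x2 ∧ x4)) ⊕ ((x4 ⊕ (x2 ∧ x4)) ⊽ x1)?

No

G1 = x2 ∧ x4
G2 = x4 ⊽ G1 = x4 ⊽ (x2 ∧ x4)
G3 = G2 ⊽ x1 = (x4 ⊽ (x2 ∧ x4)) ⊽ x1
G4 = G2 ⊕ G3 = (x4 ⊽ (x2 ∧ x4)) ⊕ ((x4 ⊽ (x2 ∧ x4)) ⊽ x1)
At x1=1, x2=0, x3=0, x4=0: circuit gives 1, formula gives 0.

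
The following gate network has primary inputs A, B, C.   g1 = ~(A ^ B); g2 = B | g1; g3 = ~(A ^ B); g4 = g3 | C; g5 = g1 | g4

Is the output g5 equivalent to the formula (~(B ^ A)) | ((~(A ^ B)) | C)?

g1 = ~(A ^ B)
g3 = ~(A ^ B)
g4 = g3 | C = (~(A ^ B)) | C
g5 = g1 | g4 = (~(A ^ B)) | ((~(A ^ B)) | C)
At A=0, B=1, C=0: circuit gives 0, formula gives 0.
At A=0, B=0, C=0: circuit gives 1, formula gives 1.
Agrees on all 8 inputs.

Yes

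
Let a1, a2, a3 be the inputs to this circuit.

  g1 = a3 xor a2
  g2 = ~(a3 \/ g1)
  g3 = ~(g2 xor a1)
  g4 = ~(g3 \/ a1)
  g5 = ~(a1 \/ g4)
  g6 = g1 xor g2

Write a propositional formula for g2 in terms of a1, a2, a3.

~(a3 \/ (a3 xor a2))

g1 = a3 xor a2
g2 = ~(a3 \/ g1) = ~(a3 \/ (a3 xor a2))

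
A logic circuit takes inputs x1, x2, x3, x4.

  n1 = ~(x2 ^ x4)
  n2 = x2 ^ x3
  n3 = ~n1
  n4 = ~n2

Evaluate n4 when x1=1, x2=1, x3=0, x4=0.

0

n2 = 1 ^ 0 = 1
n4 = ~1 = 0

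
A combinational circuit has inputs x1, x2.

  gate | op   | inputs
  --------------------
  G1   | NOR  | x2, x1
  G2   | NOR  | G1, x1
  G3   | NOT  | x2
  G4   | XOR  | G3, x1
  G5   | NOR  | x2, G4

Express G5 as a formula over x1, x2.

x2 NOR (NOT x2 XOR x1)

G3 = NOT x2
G4 = G3 XOR x1 = NOT x2 XOR x1
G5 = x2 NOR G4 = x2 NOR (NOT x2 XOR x1)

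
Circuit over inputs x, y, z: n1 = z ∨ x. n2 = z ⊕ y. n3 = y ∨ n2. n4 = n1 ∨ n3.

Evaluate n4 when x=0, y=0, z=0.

n1 = 0 ∨ 0 = 0
n2 = 0 ⊕ 0 = 0
n3 = 0 ∨ 0 = 0
n4 = 0 ∨ 0 = 0

0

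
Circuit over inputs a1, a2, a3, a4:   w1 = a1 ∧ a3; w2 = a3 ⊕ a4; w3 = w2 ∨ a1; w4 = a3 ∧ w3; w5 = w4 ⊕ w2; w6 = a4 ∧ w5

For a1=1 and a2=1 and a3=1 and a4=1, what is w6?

1

w2 = 1 ⊕ 1 = 0
w3 = 0 ∨ 1 = 1
w4 = 1 ∧ 1 = 1
w5 = 1 ⊕ 0 = 1
w6 = 1 ∧ 1 = 1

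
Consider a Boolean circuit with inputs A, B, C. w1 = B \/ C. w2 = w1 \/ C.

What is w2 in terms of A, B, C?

w1 = B \/ C
w2 = w1 \/ C = (B \/ C) \/ C

(B \/ C) \/ C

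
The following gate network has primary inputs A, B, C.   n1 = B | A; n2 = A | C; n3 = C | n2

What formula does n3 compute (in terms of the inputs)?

C | (A | C)

n2 = A | C
n3 = C | n2 = C | (A | C)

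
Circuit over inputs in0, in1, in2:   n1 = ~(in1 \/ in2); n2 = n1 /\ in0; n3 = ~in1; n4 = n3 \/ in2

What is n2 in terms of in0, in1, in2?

(~(in1 \/ in2)) /\ in0

n1 = ~(in1 \/ in2)
n2 = n1 /\ in0 = (~(in1 \/ in2)) /\ in0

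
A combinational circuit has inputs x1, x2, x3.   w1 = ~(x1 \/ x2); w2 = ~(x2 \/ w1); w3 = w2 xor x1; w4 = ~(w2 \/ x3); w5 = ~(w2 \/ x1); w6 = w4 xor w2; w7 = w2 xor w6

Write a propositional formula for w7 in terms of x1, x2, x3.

w1 = ~(x1 \/ x2)
w2 = ~(x2 \/ w1) = ~(x2 \/ (~(x1 \/ x2)))
w4 = ~(w2 \/ x3) = ~((~(x2 \/ (~(x1 \/ x2)))) \/ x3)
w6 = w4 xor w2 = (~((~(x2 \/ (~(x1 \/ x2)))) \/ x3)) xor (~(x2 \/ (~(x1 \/ x2))))
w7 = w2 xor w6 = (~(x2 \/ (~(x1 \/ x2)))) xor ((~((~(x2 \/ (~(x1 \/ x2)))) \/ x3)) xor (~(x2 \/ (~(x1 \/ x2)))))

(~(x2 \/ (~(x1 \/ x2)))) xor ((~((~(x2 \/ (~(x1 \/ x2)))) \/ x3)) xor (~(x2 \/ (~(x1 \/ x2)))))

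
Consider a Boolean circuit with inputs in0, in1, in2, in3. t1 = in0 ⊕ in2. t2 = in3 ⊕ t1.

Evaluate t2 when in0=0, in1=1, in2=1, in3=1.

0

t1 = 0 ⊕ 1 = 1
t2 = 1 ⊕ 1 = 0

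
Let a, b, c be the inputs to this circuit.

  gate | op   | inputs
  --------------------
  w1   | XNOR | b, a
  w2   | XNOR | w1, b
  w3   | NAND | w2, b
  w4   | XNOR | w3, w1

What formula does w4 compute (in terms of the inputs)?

w1 = b XNOR a
w2 = w1 XNOR b = (b XNOR a) XNOR b
w3 = w2 NAND b = ((b XNOR a) XNOR b) NAND b
w4 = w3 XNOR w1 = (((b XNOR a) XNOR b) NAND b) XNOR (b XNOR a)

(((b XNOR a) XNOR b) NAND b) XNOR (b XNOR a)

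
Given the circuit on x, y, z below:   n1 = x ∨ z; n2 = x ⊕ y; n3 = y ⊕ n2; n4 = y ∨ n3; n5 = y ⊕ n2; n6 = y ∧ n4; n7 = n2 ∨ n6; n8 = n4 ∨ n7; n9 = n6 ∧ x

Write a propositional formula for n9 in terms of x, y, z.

n2 = x ⊕ y
n3 = y ⊕ n2 = y ⊕ (x ⊕ y)
n4 = y ∨ n3 = y ∨ (y ⊕ (x ⊕ y))
n6 = y ∧ n4 = y ∧ (y ∨ (y ⊕ (x ⊕ y)))
n9 = n6 ∧ x = (y ∧ (y ∨ (y ⊕ (x ⊕ y)))) ∧ x

(y ∧ (y ∨ (y ⊕ (x ⊕ y)))) ∧ x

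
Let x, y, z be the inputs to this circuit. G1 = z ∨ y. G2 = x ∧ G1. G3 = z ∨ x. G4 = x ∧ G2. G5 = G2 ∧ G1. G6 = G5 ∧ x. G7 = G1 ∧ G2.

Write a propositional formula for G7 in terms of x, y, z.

(z ∨ y) ∧ (x ∧ (z ∨ y))

G1 = z ∨ y
G2 = x ∧ G1 = x ∧ (z ∨ y)
G7 = G1 ∧ G2 = (z ∨ y) ∧ (x ∧ (z ∨ y))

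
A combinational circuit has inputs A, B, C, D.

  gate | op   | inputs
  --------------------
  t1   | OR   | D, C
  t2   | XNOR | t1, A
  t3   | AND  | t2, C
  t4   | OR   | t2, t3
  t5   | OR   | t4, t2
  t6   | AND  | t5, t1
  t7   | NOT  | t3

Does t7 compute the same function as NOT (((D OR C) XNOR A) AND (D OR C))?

t1 = D OR C
t2 = t1 XNOR A = (D OR C) XNOR A
t3 = t2 AND C = ((D OR C) XNOR A) AND C
t7 = NOT t3 = NOT (((D OR C) XNOR A) AND C)
At A=1, B=0, C=0, D=1: circuit gives 1, formula gives 0.

No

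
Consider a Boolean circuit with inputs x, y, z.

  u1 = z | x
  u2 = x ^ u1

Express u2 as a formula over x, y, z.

x ^ (z | x)

u1 = z | x
u2 = x ^ u1 = x ^ (z | x)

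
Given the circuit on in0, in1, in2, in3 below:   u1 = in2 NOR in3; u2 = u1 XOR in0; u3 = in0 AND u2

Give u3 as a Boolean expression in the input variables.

u1 = in2 NOR in3
u2 = u1 XOR in0 = (in2 NOR in3) XOR in0
u3 = in0 AND u2 = in0 AND ((in2 NOR in3) XOR in0)

in0 AND ((in2 NOR in3) XOR in0)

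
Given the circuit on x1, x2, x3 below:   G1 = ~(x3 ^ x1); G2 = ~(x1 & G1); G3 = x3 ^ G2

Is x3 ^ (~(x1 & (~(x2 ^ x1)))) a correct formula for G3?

G1 = ~(x3 ^ x1)
G2 = ~(x1 & G1) = ~(x1 & (~(x3 ^ x1)))
G3 = x3 ^ G2 = x3 ^ (~(x1 & (~(x3 ^ x1))))
At x1=1, x2=0, x3=1: circuit gives 1, formula gives 0.

No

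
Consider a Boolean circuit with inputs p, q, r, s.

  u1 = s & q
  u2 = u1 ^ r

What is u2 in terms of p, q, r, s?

(s & q) ^ r

u1 = s & q
u2 = u1 ^ r = (s & q) ^ r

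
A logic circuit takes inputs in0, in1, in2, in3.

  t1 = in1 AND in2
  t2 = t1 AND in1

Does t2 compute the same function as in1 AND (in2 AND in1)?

t1 = in1 AND in2
t2 = t1 AND in1 = (in1 AND in2) AND in1
At in0=0, in1=0, in2=0, in3=0: circuit gives 0, formula gives 0.
At in0=0, in1=1, in2=1, in3=0: circuit gives 1, formula gives 1.
Agrees on all 16 inputs.

Yes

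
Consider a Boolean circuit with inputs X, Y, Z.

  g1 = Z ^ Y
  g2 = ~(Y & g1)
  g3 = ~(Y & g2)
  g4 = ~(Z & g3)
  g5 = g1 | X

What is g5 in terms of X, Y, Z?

g1 = Z ^ Y
g5 = g1 | X = (Z ^ Y) | X

(Z ^ Y) | X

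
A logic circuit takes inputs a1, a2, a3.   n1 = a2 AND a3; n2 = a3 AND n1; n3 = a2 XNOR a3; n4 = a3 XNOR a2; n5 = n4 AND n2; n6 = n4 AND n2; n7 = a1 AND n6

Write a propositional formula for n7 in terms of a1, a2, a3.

n1 = a2 AND a3
n2 = a3 AND n1 = a3 AND (a2 AND a3)
n4 = a3 XNOR a2
n6 = n4 AND n2 = (a3 XNOR a2) AND (a3 AND (a2 AND a3))
n7 = a1 AND n6 = a1 AND ((a3 XNOR a2) AND (a3 AND (a2 AND a3)))

a1 AND ((a3 XNOR a2) AND (a3 AND (a2 AND a3)))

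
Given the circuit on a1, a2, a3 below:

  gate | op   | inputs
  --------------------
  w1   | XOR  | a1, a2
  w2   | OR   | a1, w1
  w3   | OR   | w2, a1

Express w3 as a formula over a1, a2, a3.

w1 = a1 XOR a2
w2 = a1 OR w1 = a1 OR (a1 XOR a2)
w3 = w2 OR a1 = (a1 OR (a1 XOR a2)) OR a1

(a1 OR (a1 XOR a2)) OR a1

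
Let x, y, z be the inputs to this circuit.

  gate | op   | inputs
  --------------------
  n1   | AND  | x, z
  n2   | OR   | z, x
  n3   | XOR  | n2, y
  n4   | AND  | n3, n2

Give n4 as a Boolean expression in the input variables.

n2 = z OR x
n3 = n2 XOR y = (z OR x) XOR y
n4 = n3 AND n2 = ((z OR x) XOR y) AND (z OR x)

((z OR x) XOR y) AND (z OR x)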